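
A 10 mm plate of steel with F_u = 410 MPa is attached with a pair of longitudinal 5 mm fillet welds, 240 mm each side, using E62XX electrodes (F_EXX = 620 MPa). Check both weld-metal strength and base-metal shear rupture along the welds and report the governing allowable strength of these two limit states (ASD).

t_e = 0.707 × 5 = 3.535 mm; L = 480 mm.
Weld metal: R_n/Ω = (1/2.0) × 0.6 × 620 × 3.535 × 480 × 10⁻³ = 315.6 kN.
Base metal (shear rupture): R_n/Ω = (1/2.0) × 0.6 × 410 × 10 × 480 × 10⁻³ = 590.4 kN.
Governing: weld metal.

R_n/Ω ≈ 316 kN (weld metal governs)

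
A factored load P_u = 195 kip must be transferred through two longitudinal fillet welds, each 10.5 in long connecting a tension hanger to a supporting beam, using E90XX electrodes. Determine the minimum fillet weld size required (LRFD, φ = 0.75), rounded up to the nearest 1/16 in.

E90XX → F_EXX = 90 ksi.
Total weld length L = 21 in.
Required throat t_e = P_u / (φ × 0.6 F_EXX × L) = 195 / (0.75 × 0.6 × 90 × 21) = 0.2293 in.
Required leg w = t_e / 0.707 = 0.3243 in → use 3/8 in.

w = 3/8 in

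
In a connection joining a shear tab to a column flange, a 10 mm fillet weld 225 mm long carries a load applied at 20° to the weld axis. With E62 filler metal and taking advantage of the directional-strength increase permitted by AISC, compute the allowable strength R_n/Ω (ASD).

R_n/Ω ≈ 325 kN

E62XX → F_EXX = 620 MPa.
t_e = 0.707 × 10 = 7.07 mm; A_we = 7.07 × 225 = 1591 mm².
Directional factor: 1.0 + 0.5 sin^1.5(20°) = 1.1.
F_nw = 0.6 × 620 × 1.1 = 409.2 MPa.
R_n/Ω = (409.2 × 1591) / 2.0 × 10⁻³ = 325.5 kN.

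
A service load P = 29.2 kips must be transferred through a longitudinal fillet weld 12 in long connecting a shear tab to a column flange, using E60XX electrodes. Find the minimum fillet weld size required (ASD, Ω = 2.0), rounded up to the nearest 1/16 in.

w = 1/4 in

E60XX → F_EXX = 60 ksi.
Total weld length L = 12 in.
Required throat t_e = P × Ω / (0.6 F_EXX × L) = 29.2 × 2.0 / (0.6 × 60 × 12) = 0.1352 in.
Required leg w = t_e / 0.707 = 0.1912 in → use 1/4 in.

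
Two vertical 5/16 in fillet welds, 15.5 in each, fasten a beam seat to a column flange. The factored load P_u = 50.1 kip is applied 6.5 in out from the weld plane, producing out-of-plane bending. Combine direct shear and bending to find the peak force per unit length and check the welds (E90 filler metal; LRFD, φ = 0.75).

f_max ≈ 4.38 kip/in; adequate

E90XX → F_EXX = 90 ksi.
L_w = 2 × 15.5 = 31 in; section modulus (unit throat) S = 2 × L²/6 = 80.08 in².
Direct shear f_v = P/L_w = 50.1/31 = 1.616 kip/in.
Moment M = P × e = 50.1 × 6.5 = 325.65 kip·in; bending f_b = M/S = 4.066 kip/in.
f_max = √(f_v² + f_b²) = √(1.616² + 4.066²) = 4.376 kip/in.
φr_n = 0.75 × 0.6 × 90 × (0.707 × 0.3125) = 8.948 kip/in → adequate.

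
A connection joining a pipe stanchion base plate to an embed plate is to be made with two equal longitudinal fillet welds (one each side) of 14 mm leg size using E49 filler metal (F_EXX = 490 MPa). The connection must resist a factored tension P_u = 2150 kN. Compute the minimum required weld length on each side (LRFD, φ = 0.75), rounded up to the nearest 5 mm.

Throat t_e = 0.707 × 14 = 9.898 mm.
φr_n = 0.75 × 0.6 × 490 × 9.898 × 10⁻³ = 2.183 kN/mm.
L_req = P_u / φr_n = 2150 / 2.183 = 985.1 mm total.
Per side: 985.1 / 2 = 492.6 mm.
Round up → use L = 495 mm on each side.

L = 495 mm on each side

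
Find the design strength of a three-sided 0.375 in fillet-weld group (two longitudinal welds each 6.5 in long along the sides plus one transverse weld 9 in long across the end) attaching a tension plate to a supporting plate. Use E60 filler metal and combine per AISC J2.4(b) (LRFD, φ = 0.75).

E60XX → F_EXX = 60 ksi.
t_e = 0.707 × 0.375 = 0.2651 in.
R_nwl = 0.6 × 60 × 0.2651 × 13 = 124.1 kip (longitudinal, 2 welds).
R_nwt = 0.6 × 60 × 0.2651 × 9 = 85.9 kip (transverse, base value).
(i) R_nwl + R_nwt = 210 kip; (ii) 0.85 R_nwl + 1.5 R_nwt = 234.3 kip.
R_n = max = 234.3 kip [governs: (ii)]; φR_n = 175.7 kip.

φR_n ≈ 176 kip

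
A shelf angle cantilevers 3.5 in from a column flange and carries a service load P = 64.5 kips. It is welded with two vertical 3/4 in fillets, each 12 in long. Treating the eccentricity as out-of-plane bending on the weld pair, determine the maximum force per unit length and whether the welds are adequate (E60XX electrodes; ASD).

E60XX → F_EXX = 60 ksi.
L_w = 2 × 12 = 24 in; section modulus (unit throat) S = 2 × L²/6 = 48 in².
Direct shear f_v = P/L_w = 64.5/24 = 2.688 kip/in.
Moment M = P × e = 64.5 × 3.5 = 225.75 kip·in; bending f_b = M/S = 4.703 kip/in.
f_max = √(f_v² + f_b²) = √(2.688² + 4.703²) = 5.417 kip/in.
r_n/Ω = (1/2.0) × 0.6 × 60 × (0.707 × 0.75) = 9.544 kip/in → adequate.

f_max ≈ 5.42 kip/in; adequate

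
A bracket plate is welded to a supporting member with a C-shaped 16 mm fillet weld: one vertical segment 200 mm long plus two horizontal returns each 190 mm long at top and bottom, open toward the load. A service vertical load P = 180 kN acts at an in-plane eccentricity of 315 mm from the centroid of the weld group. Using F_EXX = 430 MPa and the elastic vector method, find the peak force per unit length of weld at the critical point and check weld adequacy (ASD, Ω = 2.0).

f_max ≈ 1610 N/mm; NOT adequate

Total weld length L_w = 580 mm. Treat welds as unit-width lines.
Centroid: x̄ = 2×190×95 / 580 = 62.24 mm from the vertical weld.
Polar moment about centroid: J = I_x + I_y = [200³/12 + 2×190×100²] + [200×62.24² + 2(190³/12 + 190×32.76²)] = 6792000 mm³.
Direct shear f_v = P/L_w = 180×10³ / 580 = 310.3 N/mm (vertical).
Torsion M = P·e = 180×10³ × 315 = 56700000 N·mm.
Critical point at (x, y) = (127.8, 100) from centroid. f_tx = M·y/J = 834.8 N/mm; f_ty = M·x/J = 1066 N/mm.
Resultant f_max = √[f_tx² + (f_v + f_ty)²] = √[834.8² + (310.3 + 1066)²] = 1610 N/mm.
Capacity per unit length: r_n/Ω = (1/2.0) × 0.6 × 430 × (0.707 × 16) = 1459 N/mm.
1610 > 1459 → NOT adequate.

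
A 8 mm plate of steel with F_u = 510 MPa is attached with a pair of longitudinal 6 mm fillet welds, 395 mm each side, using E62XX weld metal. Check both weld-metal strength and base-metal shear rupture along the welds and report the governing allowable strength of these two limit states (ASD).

E62XX → F_EXX = 620 MPa.
t_e = 0.707 × 6 = 4.242 mm; L = 790 mm.
Weld metal: R_n/Ω = (1/2.0) × 0.6 × 620 × 4.242 × 790 × 10⁻³ = 623.3 kN.
Base metal (shear rupture): R_n/Ω = (1/2.0) × 0.6 × 510 × 8 × 790 × 10⁻³ = 967 kN.
Governing: weld metal.

R_n/Ω ≈ 623 kN (weld metal governs)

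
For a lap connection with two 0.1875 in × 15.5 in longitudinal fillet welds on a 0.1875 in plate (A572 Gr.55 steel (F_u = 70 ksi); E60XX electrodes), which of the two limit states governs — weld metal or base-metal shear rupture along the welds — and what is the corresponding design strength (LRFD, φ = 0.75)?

φR_n ≈ 111 kips (weld metal governs)

E60XX → F_EXX = 60 ksi.
t_e = 0.707 × 0.1875 = 0.1326 in; L = 31 in.
Weld metal: φR_n = 0.75 × 0.6 × 60 × 0.1326 × 31 = 111 kips.
Base metal (shear rupture): φR_n = 0.75 × 0.6 × 70 × 0.1875 × 31 = 183.1 kips.
Governing: weld metal.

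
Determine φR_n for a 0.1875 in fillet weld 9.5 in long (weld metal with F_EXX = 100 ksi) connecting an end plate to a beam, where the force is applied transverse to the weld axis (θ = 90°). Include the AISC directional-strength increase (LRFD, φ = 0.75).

φR_n ≈ 85 kip

t_e = 0.707 × 0.1875 = 0.1326 in; A_we = 0.1326 × 9.5 = 1.259 in².
Directional factor: 1.0 + 0.5 sin^1.5(90°) = 1.5.
F_nw = 0.6 × 100 × 1.5 = 90 ksi.
φR_n = 0.75 × 90 × 1.259 = 85.01 kip.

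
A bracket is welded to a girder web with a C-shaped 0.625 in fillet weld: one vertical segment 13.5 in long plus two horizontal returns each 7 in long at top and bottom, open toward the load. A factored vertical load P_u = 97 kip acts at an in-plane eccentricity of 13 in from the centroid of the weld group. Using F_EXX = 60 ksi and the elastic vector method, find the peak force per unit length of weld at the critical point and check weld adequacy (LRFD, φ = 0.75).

Total weld length L_w = 27.5 in. Treat welds as unit-width lines.
Centroid: x̄ = 2×7×3.5 / 27.5 = 1.782 in from the vertical weld.
Polar moment about centroid: J = I_x + I_y = [13.5³/12 + 2×7×6.75²] + [13.5×1.782² + 2(7³/12 + 7×1.718²)] = 984.3 in³.
Direct shear f_v = P/L_w = 97 / 27.5 = 3.527 kip/in (vertical).
Torsion M = P·e = 97 × 13 = 1261 kip·in.
Critical point at (x, y) = (5.218, 6.75) from centroid. f_tx = M·y/J = 8.648 kip/in; f_ty = M·x/J = 6.685 kip/in.
Resultant f_max = √[f_tx² + (f_v + f_ty)²] = √[8.648² + (3.527 + 6.685)²] = 13.38 kip/in.
Capacity per unit length: φr_n = 0.75 × 0.6 × 60 × (0.707 × 0.625) = 11.93 kip/in.
13.38 > 11.93 → NOT adequate.

f_max ≈ 13.4 kip/in; NOT adequate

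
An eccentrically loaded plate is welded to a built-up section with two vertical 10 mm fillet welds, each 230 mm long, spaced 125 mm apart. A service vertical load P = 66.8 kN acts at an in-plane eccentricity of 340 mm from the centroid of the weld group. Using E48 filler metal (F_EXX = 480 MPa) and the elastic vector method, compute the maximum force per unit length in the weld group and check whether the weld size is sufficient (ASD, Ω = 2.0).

f_max ≈ 856 N/mm; adequate

Total weld length L_w = 460 mm. Treat welds as unit-width lines.
Polar moment about centroid: J = 2[d³/12 + d(b/2)²] = 2[230³/12 + 230×62.5²] = 3825000 mm³.
Direct shear f_v = P/L_w = 66.8×10³ / 460 = 145.2 N/mm (vertical).
Torsion M = P·e = 66.8×10³ × 340 = 22712000 N·mm.
Critical point at (x, y) = (62.5, 115) from centroid. f_tx = M·y/J = 682.9 N/mm; f_ty = M·x/J = 371.1 N/mm.
Resultant f_max = √[f_tx² + (f_v + f_ty)²] = √[682.9² + (145.2 + 371.1)²] = 856.1 N/mm.
Capacity per unit length: r_n/Ω = (1/2.0) × 0.6 × 480 × (0.707 × 10) = 1018 N/mm.
856.1 ≤ 1018 → adequate.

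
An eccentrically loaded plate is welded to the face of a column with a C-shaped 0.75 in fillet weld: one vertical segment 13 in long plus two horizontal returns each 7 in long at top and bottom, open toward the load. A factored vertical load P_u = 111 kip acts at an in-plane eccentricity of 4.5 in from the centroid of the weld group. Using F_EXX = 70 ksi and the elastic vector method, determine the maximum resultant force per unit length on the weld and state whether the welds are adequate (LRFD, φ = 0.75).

f_max ≈ 7.8 kip/in; adequate

Total weld length L_w = 27 in. Treat welds as unit-width lines.
Centroid: x̄ = 2×7×3.5 / 27 = 1.815 in from the vertical weld.
Polar moment about centroid: J = I_x + I_y = [13³/12 + 2×7×6.5²] + [13×1.815² + 2(7³/12 + 7×1.685²)] = 914.3 in³.
Direct shear f_v = P/L_w = 111 / 27 = 4.111 kip/in (vertical).
Torsion M = P·e = 111 × 4.5 = 499.5 kip·in.
Critical point at (x, y) = (5.185, 6.5) from centroid. f_tx = M·y/J = 3.551 kip/in; f_ty = M·x/J = 2.833 kip/in.
Resultant f_max = √[f_tx² + (f_v + f_ty)²] = √[3.551² + (4.111 + 2.833)²] = 7.799 kip/in.
Capacity per unit length: φr_n = 0.75 × 0.6 × 70 × (0.707 × 0.75) = 16.7 kip/in.
7.799 ≤ 16.7 → adequate.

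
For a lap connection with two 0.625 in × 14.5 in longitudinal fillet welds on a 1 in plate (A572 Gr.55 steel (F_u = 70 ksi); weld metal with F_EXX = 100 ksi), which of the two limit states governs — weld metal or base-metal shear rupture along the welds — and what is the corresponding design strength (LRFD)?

φR_n ≈ 577 kip (weld metal governs)

t_e = 0.707 × 0.625 = 0.4419 in; L = 29 in.
Weld metal: φR_n = 0.75 × 0.6 × 100 × 0.4419 × 29 = 576.6 kip.
Base metal (shear rupture): φR_n = 0.75 × 0.6 × 70 × 1 × 29 = 913.5 kip.
Governing: weld metal.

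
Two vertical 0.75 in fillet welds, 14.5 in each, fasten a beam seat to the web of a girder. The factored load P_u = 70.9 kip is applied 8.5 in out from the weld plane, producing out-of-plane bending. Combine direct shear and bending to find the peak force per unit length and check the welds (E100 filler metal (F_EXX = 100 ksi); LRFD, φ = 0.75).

f_max ≈ 8.94 kip/in; adequate

L_w = 2 × 14.5 = 29 in; section modulus (unit throat) S = 2 × L²/6 = 70.08 in².
Direct shear f_v = P/L_w = 70.9/29 = 2.445 kip/in.
Moment M = P × e = 70.9 × 8.5 = 602.65 kip·in; bending f_b = M/S = 8.599 kip/in.
f_max = √(f_v² + f_b²) = √(2.445² + 8.599²) = 8.94 kip/in.
φr_n = 0.75 × 0.6 × 100 × (0.707 × 0.75) = 23.86 kip/in → adequate.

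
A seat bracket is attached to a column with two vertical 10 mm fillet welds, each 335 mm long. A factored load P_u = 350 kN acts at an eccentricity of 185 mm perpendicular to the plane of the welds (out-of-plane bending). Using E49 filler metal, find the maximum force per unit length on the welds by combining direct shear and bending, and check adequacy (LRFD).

E49XX → F_EXX = 490 MPa.
L_w = 2 × 335 = 670 mm; section modulus (unit throat) S = 2 × L²/6 = 37410 mm².
Direct shear f_v = P/L_w = 350×10³/670 = 522.4 N/mm.
Moment M = P × e = 350×10³ × 185 = 64750000 N·mm; bending f_b = M/S = 1731 N/mm.
f_max = √(f_v² + f_b²) = √(522.4² + 1731²) = 1808 N/mm.
φr_n = 0.75 × 0.6 × 490 × (0.707 × 10) = 1559 N/mm → NOT adequate.

f_max ≈ 1810 N/mm; NOT adequate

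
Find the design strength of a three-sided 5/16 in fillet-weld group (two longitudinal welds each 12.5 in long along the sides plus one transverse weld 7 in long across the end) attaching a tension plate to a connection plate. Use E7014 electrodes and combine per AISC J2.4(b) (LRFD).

E70XX → F_EXX = 70 ksi.
t_e = 0.707 × 0.3125 = 0.2209 in.
R_nwl = 0.6 × 70 × 0.2209 × 25 = 232 kip (longitudinal, 2 welds).
R_nwt = 0.6 × 70 × 0.2209 × 7 = 64.96 kip (transverse, base value).
(i) R_nwl + R_nwt = 296.9 kip; (ii) 0.85 R_nwl + 1.5 R_nwt = 294.6 kip.
R_n = max = 296.9 kip [governs: (i)]; φR_n = 222.7 kip.

φR_n ≈ 223 kip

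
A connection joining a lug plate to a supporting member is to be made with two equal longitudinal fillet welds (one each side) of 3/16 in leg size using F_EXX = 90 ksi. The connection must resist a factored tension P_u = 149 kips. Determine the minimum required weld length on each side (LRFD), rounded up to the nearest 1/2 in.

Throat t_e = 0.707 × 0.1875 = 0.1326 in.
φr_n = 0.75 × 0.6 × 90 × 0.1326 = 5.369 kips/in.
L_req = P_u / φr_n = 149 / 5.369 = 27.75 in total.
Per side: 27.75 / 2 = 13.88 in.
Round up → use L = 14 in on each side.

L = 14 in on each side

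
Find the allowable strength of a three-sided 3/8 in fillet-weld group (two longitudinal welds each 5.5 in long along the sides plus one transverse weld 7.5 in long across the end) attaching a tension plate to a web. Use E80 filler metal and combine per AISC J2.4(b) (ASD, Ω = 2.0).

R_n/Ω ≈ 131 kips

E80XX → F_EXX = 80 ksi.
t_e = 0.707 × 0.375 = 0.2651 in.
R_nwl = 0.6 × 80 × 0.2651 × 11 = 140 kips (longitudinal, 2 welds).
R_nwt = 0.6 × 80 × 0.2651 × 7.5 = 95.44 kips (transverse, base value).
(i) R_nwl + R_nwt = 235.4 kips; (ii) 0.85 R_nwl + 1.5 R_nwt = 262.2 kips.
R_n = max = 262.2 kips [governs: (ii)]; R_n/Ω = 131.1 kips.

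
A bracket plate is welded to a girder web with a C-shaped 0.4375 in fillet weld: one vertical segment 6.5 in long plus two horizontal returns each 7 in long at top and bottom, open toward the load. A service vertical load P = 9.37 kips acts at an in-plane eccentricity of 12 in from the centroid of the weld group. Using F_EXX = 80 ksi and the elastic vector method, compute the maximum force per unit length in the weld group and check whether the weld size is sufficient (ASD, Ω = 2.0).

f_max ≈ 2.63 kip/in; adequate

Total weld length L_w = 20.5 in. Treat welds as unit-width lines.
Centroid: x̄ = 2×7×3.5 / 20.5 = 2.39 in from the vertical weld.
Polar moment about centroid: J = I_x + I_y = [6.5³/12 + 2×7×3.25²] + [6.5×2.39² + 2(7³/12 + 7×1.11²)] = 282.3 in³.
Direct shear f_v = P/L_w = 9.37 / 20.5 = 0.4571 kip/in (vertical).
Torsion M = P·e = 9.37 × 12 = 112.44 kip·in.
Critical point at (x, y) = (4.61, 3.25) from centroid. f_tx = M·y/J = 1.294 kip/in; f_ty = M·x/J = 1.836 kip/in.
Resultant f_max = √[f_tx² + (f_v + f_ty)²] = √[1.294² + (0.4571 + 1.836)²] = 2.633 kip/in.
Capacity per unit length: r_n/Ω = (1/2.0) × 0.6 × 80 × (0.707 × 0.4375) = 7.423 kip/in.
2.633 ≤ 7.423 → adequate.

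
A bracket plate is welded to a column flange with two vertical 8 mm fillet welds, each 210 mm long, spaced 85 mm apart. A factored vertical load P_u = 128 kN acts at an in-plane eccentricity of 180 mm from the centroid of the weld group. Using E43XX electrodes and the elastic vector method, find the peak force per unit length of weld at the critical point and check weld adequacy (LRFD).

f_max ≈ 1280 N/mm; NOT adequate

E43XX → F_EXX = 430 MPa.
Total weld length L_w = 420 mm. Treat welds as unit-width lines.
Polar moment about centroid: J = 2[d³/12 + d(b/2)²] = 2[210³/12 + 210×42.5²] = 2302000 mm³.
Direct shear f_v = P/L_w = 128×10³ / 420 = 304.8 N/mm (vertical).
Torsion M = P·e = 128×10³ × 180 = 23040000 N·mm.
Critical point at (x, y) = (42.5, 105) from centroid. f_tx = M·y/J = 1051 N/mm; f_ty = M·x/J = 425.3 N/mm.
Resultant f_max = √[f_tx² + (f_v + f_ty)²] = √[1051² + (304.8 + 425.3)²] = 1280 N/mm.
Capacity per unit length: φr_n = 0.75 × 0.6 × 430 × (0.707 × 8) = 1094 N/mm.
1280 > 1094 → NOT adequate.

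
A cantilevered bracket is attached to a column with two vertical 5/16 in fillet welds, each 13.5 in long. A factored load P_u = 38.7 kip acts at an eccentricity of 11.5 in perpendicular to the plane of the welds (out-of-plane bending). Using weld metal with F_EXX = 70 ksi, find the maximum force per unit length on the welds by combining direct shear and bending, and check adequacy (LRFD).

L_w = 2 × 13.5 = 27 in; section modulus (unit throat) S = 2 × L²/6 = 60.75 in².
Direct shear f_v = P/L_w = 38.7/27 = 1.433 kip/in.
Moment M = P × e = 38.7 × 11.5 = 445.05 kip·in; bending f_b = M/S = 7.326 kip/in.
f_max = √(f_v² + f_b²) = √(1.433² + 7.326²) = 7.465 kip/in.
φr_n = 0.75 × 0.6 × 70 × (0.707 × 0.3125) = 6.96 kip/in → NOT adequate.

f_max ≈ 7.46 kip/in; NOT adequate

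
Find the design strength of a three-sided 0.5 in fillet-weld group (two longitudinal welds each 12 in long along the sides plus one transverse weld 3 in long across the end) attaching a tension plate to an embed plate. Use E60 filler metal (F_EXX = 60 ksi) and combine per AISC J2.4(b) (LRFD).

φR_n ≈ 258 kip

t_e = 0.707 × 0.5 = 0.3535 in.
R_nwl = 0.6 × 60 × 0.3535 × 24 = 305.4 kip (longitudinal, 2 welds).
R_nwt = 0.6 × 60 × 0.3535 × 3 = 38.18 kip (transverse, base value).
(i) R_nwl + R_nwt = 343.6 kip; (ii) 0.85 R_nwl + 1.5 R_nwt = 316.9 kip.
R_n = max = 343.6 kip [governs: (i)]; φR_n = 257.7 kip.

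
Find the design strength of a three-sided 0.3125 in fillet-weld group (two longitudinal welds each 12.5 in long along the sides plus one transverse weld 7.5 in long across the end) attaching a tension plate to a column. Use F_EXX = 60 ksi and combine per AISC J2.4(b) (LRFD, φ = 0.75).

φR_n ≈ 194 kips

t_e = 0.707 × 0.3125 = 0.2209 in.
R_nwl = 0.6 × 60 × 0.2209 × 25 = 198.8 kips (longitudinal, 2 welds).
R_nwt = 0.6 × 60 × 0.2209 × 7.5 = 59.65 kips (transverse, base value).
(i) R_nwl + R_nwt = 258.5 kips; (ii) 0.85 R_nwl + 1.5 R_nwt = 258.5 kips.
R_n = max = 258.5 kips [governs: (ii)]; φR_n = 193.9 kips.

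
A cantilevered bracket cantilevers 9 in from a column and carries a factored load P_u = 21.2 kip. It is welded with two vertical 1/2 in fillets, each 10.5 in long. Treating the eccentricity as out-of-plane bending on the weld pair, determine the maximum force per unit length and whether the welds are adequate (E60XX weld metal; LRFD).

f_max ≈ 5.29 kip/in; adequate

E60XX → F_EXX = 60 ksi.
L_w = 2 × 10.5 = 21 in; section modulus (unit throat) S = 2 × L²/6 = 36.75 in².
Direct shear f_v = P/L_w = 21.2/21 = 1.01 kip/in.
Moment M = P × e = 21.2 × 9 = 190.8 kip·in; bending f_b = M/S = 5.192 kip/in.
f_max = √(f_v² + f_b²) = √(1.01² + 5.192²) = 5.289 kip/in.
φr_n = 0.75 × 0.6 × 60 × (0.707 × 0.5) = 9.544 kip/in → adequate.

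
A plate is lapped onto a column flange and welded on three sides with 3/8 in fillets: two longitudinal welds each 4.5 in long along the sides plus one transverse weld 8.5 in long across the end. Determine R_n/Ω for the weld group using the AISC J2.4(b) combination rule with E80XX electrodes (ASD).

R_n/Ω ≈ 130 kip

E80XX → F_EXX = 80 ksi.
t_e = 0.707 × 0.375 = 0.2651 in.
R_nwl = 0.6 × 80 × 0.2651 × 9 = 114.5 kip (longitudinal, 2 welds).
R_nwt = 0.6 × 80 × 0.2651 × 8.5 = 108.2 kip (transverse, base value).
(i) R_nwl + R_nwt = 222.7 kip; (ii) 0.85 R_nwl + 1.5 R_nwt = 259.6 kip.
R_n = max = 259.6 kip [governs: (ii)]; R_n/Ω = 129.8 kip.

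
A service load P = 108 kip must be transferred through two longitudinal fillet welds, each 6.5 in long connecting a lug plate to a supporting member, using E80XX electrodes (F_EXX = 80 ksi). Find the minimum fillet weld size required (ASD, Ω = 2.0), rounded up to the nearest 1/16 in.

w = 1/2 in

Total weld length L = 13 in.
Required throat t_e = P × Ω / (0.6 F_EXX × L) = 108 × 2.0 / (0.6 × 80 × 13) = 0.3462 in.
Required leg w = t_e / 0.707 = 0.4896 in → use 1/2 in.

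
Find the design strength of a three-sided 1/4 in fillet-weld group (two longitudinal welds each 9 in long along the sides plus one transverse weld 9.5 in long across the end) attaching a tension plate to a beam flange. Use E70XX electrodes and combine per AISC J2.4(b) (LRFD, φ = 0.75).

φR_n ≈ 165 kip

E70XX → F_EXX = 70 ksi.
t_e = 0.707 × 0.25 = 0.1767 in.
R_nwl = 0.6 × 70 × 0.1767 × 18 = 133.6 kip (longitudinal, 2 welds).
R_nwt = 0.6 × 70 × 0.1767 × 9.5 = 70.52 kip (transverse, base value).
(i) R_nwl + R_nwt = 204.1 kip; (ii) 0.85 R_nwl + 1.5 R_nwt = 219.4 kip.
R_n = max = 219.4 kip [governs: (ii)]; φR_n = 164.5 kip.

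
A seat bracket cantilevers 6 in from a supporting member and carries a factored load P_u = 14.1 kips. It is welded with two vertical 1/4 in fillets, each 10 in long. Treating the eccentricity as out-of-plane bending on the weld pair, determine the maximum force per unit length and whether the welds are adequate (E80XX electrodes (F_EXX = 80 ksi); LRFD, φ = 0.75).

f_max ≈ 2.63 kip/in; adequate

L_w = 2 × 10 = 20 in; section modulus (unit throat) S = 2 × L²/6 = 33.33 in².
Direct shear f_v = P/L_w = 14.1/20 = 0.705 kip/in.
Moment M = P × e = 14.1 × 6 = 84.6 kip·in; bending f_b = M/S = 2.538 kip/in.
f_max = √(f_v² + f_b²) = √(0.705² + 2.538²) = 2.634 kip/in.
φr_n = 0.75 × 0.6 × 80 × (0.707 × 0.25) = 6.363 kip/in → adequate.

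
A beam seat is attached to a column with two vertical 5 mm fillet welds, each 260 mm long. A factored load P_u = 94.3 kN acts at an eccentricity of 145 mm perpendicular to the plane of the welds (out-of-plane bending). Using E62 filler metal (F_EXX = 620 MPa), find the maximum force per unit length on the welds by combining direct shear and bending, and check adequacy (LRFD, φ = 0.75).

f_max ≈ 633 N/mm; adequate

L_w = 2 × 260 = 520 mm; section modulus (unit throat) S = 2 × L²/6 = 22530 mm².
Direct shear f_v = P/L_w = 94.3×10³/520 = 181.3 N/mm.
Moment M = P × e = 94.3×10³ × 145 = 13674000 N·mm; bending f_b = M/S = 606.8 N/mm.
f_max = √(f_v² + f_b²) = √(181.3² + 606.8²) = 633.3 N/mm.
φr_n = 0.75 × 0.6 × 620 × (0.707 × 5) = 986.3 N/mm → adequate.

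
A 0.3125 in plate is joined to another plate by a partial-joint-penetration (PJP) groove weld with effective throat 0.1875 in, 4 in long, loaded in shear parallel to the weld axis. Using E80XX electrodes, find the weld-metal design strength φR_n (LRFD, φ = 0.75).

E80XX → F_EXX = 80 ksi.
Effective throat (given) t_e = 0.1875 in.
A_we = 0.1875 × 4 = 0.75 in².
F_nw = 0.6 F_EXX = 48 ksi.
φR_n = 0.75 × 48 × 0.75 = 27 kips.

φR_n ≈ 27 kips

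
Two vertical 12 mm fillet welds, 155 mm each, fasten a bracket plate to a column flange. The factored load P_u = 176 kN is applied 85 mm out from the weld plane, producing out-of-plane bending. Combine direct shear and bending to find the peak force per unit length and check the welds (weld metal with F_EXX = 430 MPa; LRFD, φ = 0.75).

L_w = 2 × 155 = 310 mm; section modulus (unit throat) S = 2 × L²/6 = 8008 mm².
Direct shear f_v = P/L_w = 176×10³/310 = 567.7 N/mm.
Moment M = P × e = 176×10³ × 85 = 14960000 N·mm; bending f_b = M/S = 1868 N/mm.
f_max = √(f_v² + f_b²) = √(567.7² + 1868²) = 1952 N/mm.
φr_n = 0.75 × 0.6 × 430 × (0.707 × 12) = 1642 N/mm → NOT adequate.

f_max ≈ 1950 N/mm; NOT adequate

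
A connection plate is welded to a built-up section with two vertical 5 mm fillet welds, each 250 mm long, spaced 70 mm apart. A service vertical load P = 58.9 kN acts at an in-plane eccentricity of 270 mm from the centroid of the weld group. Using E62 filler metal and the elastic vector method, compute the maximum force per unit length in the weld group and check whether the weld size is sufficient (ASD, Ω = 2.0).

E62XX → F_EXX = 620 MPa.
Total weld length L_w = 500 mm. Treat welds as unit-width lines.
Polar moment about centroid: J = 2[d³/12 + d(b/2)²] = 2[250³/12 + 250×35²] = 3217000 mm³.
Direct shear f_v = P/L_w = 58.9×10³ / 500 = 117.8 N/mm (vertical).
Torsion M = P·e = 58.9×10³ × 270 = 15903000 N·mm.
Critical point at (x, y) = (35, 125) from centroid. f_tx = M·y/J = 618 N/mm; f_ty = M·x/J = 173 N/mm.
Resultant f_max = √[f_tx² + (f_v + f_ty)²] = √[618² + (117.8 + 173)²] = 683 N/mm.
Capacity per unit length: r_n/Ω = (1/2.0) × 0.6 × 620 × (0.707 × 5) = 657.5 N/mm.
683 > 657.5 → NOT adequate.

f_max ≈ 683 N/mm; NOT adequate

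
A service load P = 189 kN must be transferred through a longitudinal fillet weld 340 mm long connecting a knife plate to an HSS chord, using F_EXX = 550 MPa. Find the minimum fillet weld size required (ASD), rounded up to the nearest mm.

w = 5 mm

Total weld length L = 340 mm.
Required throat t_e = P × Ω / (0.6 F_EXX × L) = 189 × 2.0 / (0.6 × 550 × 340 × 10⁻³) = 3.369 mm.
Required leg w = t_e / 0.707 = 4.765 mm → use 5 mm.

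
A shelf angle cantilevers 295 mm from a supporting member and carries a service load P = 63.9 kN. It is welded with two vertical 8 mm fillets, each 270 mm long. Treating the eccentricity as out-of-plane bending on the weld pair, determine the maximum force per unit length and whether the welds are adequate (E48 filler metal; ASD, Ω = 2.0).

E48XX → F_EXX = 480 MPa.
L_w = 2 × 270 = 540 mm; section modulus (unit throat) S = 2 × L²/6 = 24300 mm².
Direct shear f_v = P/L_w = 63.9×10³/540 = 118.3 N/mm.
Moment M = P × e = 63.9×10³ × 295 = 18850000 N·mm; bending f_b = M/S = 775.7 N/mm.
f_max = √(f_v² + f_b²) = √(118.3² + 775.7²) = 784.7 N/mm.
r_n/Ω = (1/2.0) × 0.6 × 480 × (0.707 × 8) = 814.5 N/mm → adequate.

f_max ≈ 785 N/mm; adequate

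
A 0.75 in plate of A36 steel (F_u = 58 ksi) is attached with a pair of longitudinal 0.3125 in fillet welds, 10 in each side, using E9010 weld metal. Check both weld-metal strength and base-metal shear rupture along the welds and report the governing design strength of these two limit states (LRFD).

φR_n ≈ 179 kips (weld metal governs)

E90XX → F_EXX = 90 ksi.
t_e = 0.707 × 0.3125 = 0.2209 in; L = 20 in.
Weld metal: φR_n = 0.75 × 0.6 × 90 × 0.2209 × 20 = 179 kips.
Base metal (shear rupture): φR_n = 0.75 × 0.6 × 58 × 0.75 × 20 = 391.5 kips.
Governing: weld metal.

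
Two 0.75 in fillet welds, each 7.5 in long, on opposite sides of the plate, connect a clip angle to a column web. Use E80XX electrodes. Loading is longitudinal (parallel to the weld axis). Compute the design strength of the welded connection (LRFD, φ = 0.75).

E80XX → F_EXX = 80 ksi.
Effective throat t_e = 0.707 × 0.75 = 0.5302 in.
Total length L = 15 in; A_we = 0.5302 × 15 = 7.954 in².
F_nw = 0.6 F_EXX = 0.6 × 80 = 48 ksi.
φR_n = 0.75 × 48 × 7.954 = 286.3 kips.

φR_n ≈ 286 kips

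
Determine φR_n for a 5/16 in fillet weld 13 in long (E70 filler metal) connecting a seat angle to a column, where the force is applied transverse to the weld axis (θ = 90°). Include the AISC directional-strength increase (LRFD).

φR_n ≈ 136 kips

E70XX → F_EXX = 70 ksi.
t_e = 0.707 × 0.3125 = 0.2209 in; A_we = 0.2209 × 13 = 2.872 in².
Directional factor: 1.0 + 0.5 sin^1.5(90°) = 1.5.
F_nw = 0.6 × 70 × 1.5 = 63 ksi.
φR_n = 0.75 × 63 × 2.872 = 135.7 kips.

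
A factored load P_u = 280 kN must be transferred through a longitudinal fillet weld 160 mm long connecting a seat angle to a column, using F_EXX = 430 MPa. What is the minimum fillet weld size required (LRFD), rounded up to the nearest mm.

w = 13 mm

Total weld length L = 160 mm.
Required throat t_e = P_u / (φ × 0.6 F_EXX × L) = 280 / (0.75 × 0.6 × 430 × 160 × 10⁻³) = 9.044 mm.
Required leg w = t_e / 0.707 = 12.79 mm → use 13 mm.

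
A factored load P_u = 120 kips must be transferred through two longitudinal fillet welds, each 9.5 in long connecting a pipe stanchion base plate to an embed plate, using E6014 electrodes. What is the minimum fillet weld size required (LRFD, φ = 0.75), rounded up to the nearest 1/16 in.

E60XX → F_EXX = 60 ksi.
Total weld length L = 19 in.
Required throat t_e = P_u / (φ × 0.6 F_EXX × L) = 120 / (0.75 × 0.6 × 60 × 19) = 0.2339 in.
Required leg w = t_e / 0.707 = 0.3309 in → use 3/8 in.

w = 3/8 in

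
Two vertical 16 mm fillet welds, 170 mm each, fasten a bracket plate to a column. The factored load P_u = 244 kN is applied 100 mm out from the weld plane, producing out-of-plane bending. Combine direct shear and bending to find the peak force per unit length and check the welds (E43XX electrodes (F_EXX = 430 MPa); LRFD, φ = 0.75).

f_max ≈ 2630 N/mm; NOT adequate

L_w = 2 × 170 = 340 mm; section modulus (unit throat) S = 2 × L²/6 = 9633 mm².
Direct shear f_v = P/L_w = 244×10³/340 = 717.6 N/mm.
Moment M = P × e = 244×10³ × 100 = 24400000 N·mm; bending f_b = M/S = 2533 N/mm.
f_max = √(f_v² + f_b²) = √(717.6² + 2533²) = 2633 N/mm.
φr_n = 0.75 × 0.6 × 430 × (0.707 × 16) = 2189 N/mm → NOT adequate.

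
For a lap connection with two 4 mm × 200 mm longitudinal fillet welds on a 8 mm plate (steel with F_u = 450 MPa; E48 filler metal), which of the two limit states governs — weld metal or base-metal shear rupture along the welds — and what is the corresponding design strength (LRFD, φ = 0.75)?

φR_n ≈ 244 kN (weld metal governs)

E48XX → F_EXX = 480 MPa.
t_e = 0.707 × 4 = 2.828 mm; L = 400 mm.
Weld metal: φR_n = 0.75 × 0.6 × 480 × 2.828 × 400 × 10⁻³ = 244.3 kN.
Base metal (shear rupture): φR_n = 0.75 × 0.6 × 450 × 8 × 400 × 10⁻³ = 648 kN.
Governing: weld metal.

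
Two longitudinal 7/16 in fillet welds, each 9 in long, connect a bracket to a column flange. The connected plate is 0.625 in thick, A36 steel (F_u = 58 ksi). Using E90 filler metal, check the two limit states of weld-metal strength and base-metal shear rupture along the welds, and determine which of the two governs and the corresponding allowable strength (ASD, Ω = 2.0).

E90XX → F_EXX = 90 ksi.
t_e = 0.707 × 0.4375 = 0.3093 in; L = 18 in.
Weld metal: R_n/Ω = (1/2.0) × 0.6 × 90 × 0.3093 × 18 = 150.3 kips.
Base metal (shear rupture): R_n/Ω = (1/2.0) × 0.6 × 58 × 0.625 × 18 = 195.8 kips.
Governing: weld metal.

R_n/Ω ≈ 150 kips (weld metal governs)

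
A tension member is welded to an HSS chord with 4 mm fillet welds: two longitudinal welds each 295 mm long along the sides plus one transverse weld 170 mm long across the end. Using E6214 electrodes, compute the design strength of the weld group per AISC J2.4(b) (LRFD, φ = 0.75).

E62XX → F_EXX = 620 MPa.
t_e = 0.707 × 4 = 2.828 mm.
R_nwl = 0.6 × 620 × 2.828 × 590 × 10⁻³ = 620.7 kN (longitudinal, 2 welds).
R_nwt = 0.6 × 620 × 2.828 × 170 × 10⁻³ = 178.8 kN (transverse, base value).
(i) R_nwl + R_nwt = 799.5 kN; (ii) 0.85 R_nwl + 1.5 R_nwt = 795.9 kN.
R_n = max = 799.5 kN [governs: (i)]; φR_n = 599.6 kN.

φR_n ≈ 600 kN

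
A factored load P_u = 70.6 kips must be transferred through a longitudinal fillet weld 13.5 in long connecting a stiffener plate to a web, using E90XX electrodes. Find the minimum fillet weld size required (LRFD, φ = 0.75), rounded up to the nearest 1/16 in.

E90XX → F_EXX = 90 ksi.
Total weld length L = 13.5 in.
Required throat t_e = P_u / (φ × 0.6 F_EXX × L) = 70.6 / (0.75 × 0.6 × 90 × 13.5) = 0.1291 in.
Required leg w = t_e / 0.707 = 0.1826 in → use 3/16 in.

w = 3/16 in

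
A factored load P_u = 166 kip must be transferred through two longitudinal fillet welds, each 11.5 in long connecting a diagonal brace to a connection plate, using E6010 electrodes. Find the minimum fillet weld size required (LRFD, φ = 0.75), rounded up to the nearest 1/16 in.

w = 7/16 in

E60XX → F_EXX = 60 ksi.
Total weld length L = 23 in.
Required throat t_e = P_u / (φ × 0.6 F_EXX × L) = 166 / (0.75 × 0.6 × 60 × 23) = 0.2673 in.
Required leg w = t_e / 0.707 = 0.3781 in → use 7/16 in.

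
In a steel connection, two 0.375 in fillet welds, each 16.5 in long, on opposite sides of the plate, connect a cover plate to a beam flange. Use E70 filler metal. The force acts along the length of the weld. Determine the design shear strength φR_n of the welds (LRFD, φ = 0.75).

φR_n ≈ 276 kips

E70XX → F_EXX = 70 ksi.
Effective throat t_e = 0.707 × 0.375 = 0.2651 in.
Total length L = 33 in; A_we = 0.2651 × 33 = 8.749 in².
F_nw = 0.6 F_EXX = 0.6 × 70 = 42 ksi.
φR_n = 0.75 × 42 × 8.749 = 275.6 kips.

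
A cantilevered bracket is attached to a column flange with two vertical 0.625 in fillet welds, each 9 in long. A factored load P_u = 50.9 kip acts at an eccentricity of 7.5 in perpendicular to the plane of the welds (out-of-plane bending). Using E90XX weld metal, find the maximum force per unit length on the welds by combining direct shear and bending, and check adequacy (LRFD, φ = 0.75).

f_max ≈ 14.4 kip/in; adequate

E90XX → F_EXX = 90 ksi.
L_w = 2 × 9 = 18 in; section modulus (unit throat) S = 2 × L²/6 = 27 in².
Direct shear f_v = P/L_w = 50.9/18 = 2.828 kip/in.
Moment M = P × e = 50.9 × 7.5 = 381.75 kip·in; bending f_b = M/S = 14.14 kip/in.
f_max = √(f_v² + f_b²) = √(2.828² + 14.14²) = 14.42 kip/in.
φr_n = 0.75 × 0.6 × 90 × (0.707 × 0.625) = 17.9 kip/in → adequate.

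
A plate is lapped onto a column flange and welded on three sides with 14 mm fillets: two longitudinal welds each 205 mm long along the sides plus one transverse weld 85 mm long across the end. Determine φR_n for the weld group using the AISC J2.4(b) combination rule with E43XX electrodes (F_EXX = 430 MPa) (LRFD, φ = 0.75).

φR_n ≈ 948 kN

t_e = 0.707 × 14 = 9.898 mm.
R_nwl = 0.6 × 430 × 9.898 × 410 × 10⁻³ = 1047 kN (longitudinal, 2 welds).
R_nwt = 0.6 × 430 × 9.898 × 85 × 10⁻³ = 217.1 kN (transverse, base value).
(i) R_nwl + R_nwt = 1264 kN; (ii) 0.85 R_nwl + 1.5 R_nwt = 1216 kN.
R_n = max = 1264 kN [governs: (i)]; φR_n = 948.1 kN.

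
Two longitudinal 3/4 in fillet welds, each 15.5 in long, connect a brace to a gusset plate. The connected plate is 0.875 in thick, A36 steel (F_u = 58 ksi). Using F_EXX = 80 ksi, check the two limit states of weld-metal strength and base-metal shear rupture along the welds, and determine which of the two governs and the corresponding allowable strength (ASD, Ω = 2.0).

t_e = 0.707 × 0.75 = 0.5302 in; L = 31 in.
Weld metal: R_n/Ω = (1/2.0) × 0.6 × 80 × 0.5302 × 31 = 394.5 kips.
Base metal (shear rupture): R_n/Ω = (1/2.0) × 0.6 × 58 × 0.875 × 31 = 472 kips.
Governing: weld metal.

R_n/Ω ≈ 395 kips (weld metal governs)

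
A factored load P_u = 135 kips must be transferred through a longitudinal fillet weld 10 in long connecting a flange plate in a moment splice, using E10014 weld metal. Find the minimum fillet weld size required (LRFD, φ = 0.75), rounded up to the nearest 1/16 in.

E100XX → F_EXX = 100 ksi.
Total weld length L = 10 in.
Required throat t_e = P_u / (φ × 0.6 F_EXX × L) = 135 / (0.75 × 0.6 × 100 × 10) = 0.3 in.
Required leg w = t_e / 0.707 = 0.4243 in → use 7/16 in.

w = 7/16 in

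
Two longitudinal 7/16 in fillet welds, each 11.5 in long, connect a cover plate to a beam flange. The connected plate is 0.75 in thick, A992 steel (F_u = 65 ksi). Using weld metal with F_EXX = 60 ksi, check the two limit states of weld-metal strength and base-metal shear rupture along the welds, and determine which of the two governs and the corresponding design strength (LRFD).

t_e = 0.707 × 0.4375 = 0.3093 in; L = 23 in.
Weld metal: φR_n = 0.75 × 0.6 × 60 × 0.3093 × 23 = 192.1 kip.
Base metal (shear rupture): φR_n = 0.75 × 0.6 × 65 × 0.75 × 23 = 504.6 kip.
Governing: weld metal.

φR_n ≈ 192 kip (weld metal governs)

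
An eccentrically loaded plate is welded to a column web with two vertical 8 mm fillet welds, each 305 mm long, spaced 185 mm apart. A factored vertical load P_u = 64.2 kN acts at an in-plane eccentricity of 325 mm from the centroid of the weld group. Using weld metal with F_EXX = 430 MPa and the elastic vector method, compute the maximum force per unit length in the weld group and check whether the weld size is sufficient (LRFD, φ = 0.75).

Total weld length L_w = 610 mm. Treat welds as unit-width lines.
Polar moment about centroid: J = 2[d³/12 + d(b/2)²] = 2[305³/12 + 305×92.5²] = 9948000 mm³.
Direct shear f_v = P/L_w = 64.2×10³ / 610 = 105.2 N/mm (vertical).
Torsion M = P·e = 64.2×10³ × 325 = 20865000 N·mm.
Critical point at (x, y) = (92.5, 152.5) from centroid. f_tx = M·y/J = 319.9 N/mm; f_ty = M·x/J = 194 N/mm.
Resultant f_max = √[f_tx² + (f_v + f_ty)²] = √[319.9² + (105.2 + 194)²] = 438 N/mm.
Capacity per unit length: φr_n = 0.75 × 0.6 × 430 × (0.707 × 8) = 1094 N/mm.
438 ≤ 1094 → adequate.

f_max ≈ 438 N/mm; adequate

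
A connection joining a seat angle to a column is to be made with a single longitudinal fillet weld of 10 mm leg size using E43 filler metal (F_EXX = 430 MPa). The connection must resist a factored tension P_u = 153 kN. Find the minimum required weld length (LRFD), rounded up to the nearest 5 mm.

L = 115 mm

Throat t_e = 0.707 × 10 = 7.07 mm.
φr_n = 0.75 × 0.6 × 430 × 7.07 × 10⁻³ = 1.368 kN/mm.
L_req = P_u / φr_n = 153 / 1.368 = 111.8 mm total.
Round up → use L = 115 mm.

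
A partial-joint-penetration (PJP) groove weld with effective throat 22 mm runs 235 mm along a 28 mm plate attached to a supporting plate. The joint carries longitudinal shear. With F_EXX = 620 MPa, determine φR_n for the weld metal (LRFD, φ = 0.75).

Effective throat (given) t_e = 22 mm.
A_we = 22 × 235 = 5170 mm².
F_nw = 0.6 F_EXX = 372 MPa.
φR_n = 0.75 × 372 × 5170 × 10⁻³ = 1442 kN.

φR_n ≈ 1440 kN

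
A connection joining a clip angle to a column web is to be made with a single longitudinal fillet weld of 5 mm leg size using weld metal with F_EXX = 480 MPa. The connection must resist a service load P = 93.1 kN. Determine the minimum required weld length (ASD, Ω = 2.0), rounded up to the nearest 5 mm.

L = 185 mm

Throat t_e = 0.707 × 5 = 3.535 mm.
r_n/Ω = (0.6 × 480 × 3.535) / 2.0 = 509 N/mm = 0.509 kN/mm.
L_req = P / (r_n/Ω) = 93.1 / 0.509 = 182.9 mm total.
Round up → use L = 185 mm.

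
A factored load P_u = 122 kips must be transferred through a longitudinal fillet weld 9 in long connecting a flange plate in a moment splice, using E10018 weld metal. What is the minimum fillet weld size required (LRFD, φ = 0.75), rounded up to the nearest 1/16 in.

E100XX → F_EXX = 100 ksi.
Total weld length L = 9 in.
Required throat t_e = P_u / (φ × 0.6 F_EXX × L) = 122 / (0.75 × 0.6 × 100 × 9) = 0.3012 in.
Required leg w = t_e / 0.707 = 0.4261 in → use 7/16 in.

w = 7/16 in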